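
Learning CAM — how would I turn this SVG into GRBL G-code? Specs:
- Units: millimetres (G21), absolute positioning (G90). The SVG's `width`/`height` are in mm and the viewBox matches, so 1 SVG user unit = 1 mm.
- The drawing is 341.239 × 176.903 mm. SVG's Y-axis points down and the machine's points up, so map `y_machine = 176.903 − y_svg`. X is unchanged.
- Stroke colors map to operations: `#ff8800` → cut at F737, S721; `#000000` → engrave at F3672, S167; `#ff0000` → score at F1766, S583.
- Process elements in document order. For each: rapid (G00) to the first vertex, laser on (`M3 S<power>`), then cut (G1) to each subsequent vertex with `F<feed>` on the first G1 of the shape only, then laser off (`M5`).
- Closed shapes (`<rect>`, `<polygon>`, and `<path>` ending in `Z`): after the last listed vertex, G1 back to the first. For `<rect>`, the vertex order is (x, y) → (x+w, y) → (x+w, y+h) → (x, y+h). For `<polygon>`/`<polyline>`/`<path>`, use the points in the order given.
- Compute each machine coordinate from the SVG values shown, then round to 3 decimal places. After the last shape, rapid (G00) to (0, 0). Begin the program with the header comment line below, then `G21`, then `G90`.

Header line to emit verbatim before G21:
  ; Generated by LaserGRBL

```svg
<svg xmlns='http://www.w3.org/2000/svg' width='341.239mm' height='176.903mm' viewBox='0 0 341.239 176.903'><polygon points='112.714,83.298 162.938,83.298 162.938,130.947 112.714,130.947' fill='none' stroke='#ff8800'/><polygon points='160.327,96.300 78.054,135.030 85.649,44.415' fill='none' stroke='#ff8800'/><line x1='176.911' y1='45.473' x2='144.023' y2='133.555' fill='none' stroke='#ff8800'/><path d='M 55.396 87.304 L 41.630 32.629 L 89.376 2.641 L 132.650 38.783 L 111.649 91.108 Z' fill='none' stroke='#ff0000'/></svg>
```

viewBox `0 0 341.239 176.903` with mm width/height → 1 unit = 1 mm. Flip: y_m = 176.903 − y_svg.

**Shape 1** — `<polygon>` rectangle, stroke `#ff8800` → cut (S721, F737). Machine vertices: (112.714,93.605) → (162.938,93.605) → (162.938,45.956) → (112.714,45.956) → (112.714,93.605). Closed: final G1 returns to the first vertex.

**Shape 2** — `<polygon>` regular polygon, stroke `#ff8800` → cut (S721, F737). Machine vertices: (160.327,80.603) → (78.054,41.873) → (85.649,132.488) → (160.327,80.603). Closed: final G1 returns to the first vertex.

**Shape 3** — `<line>` line segment, stroke `#ff8800` → cut (S721, F737). Machine vertices: (176.911,131.430) → (144.023,43.348). Open path.

**Shape 4** — `<path>` regular polygon, stroke `#ff0000` → score (S583, F1766). Machine vertices: (55.396,89.599) → (41.630,144.274) → (89.376,174.262) → (132.650,138.120) → (111.649,85.795) → (55.396,89.599). Closed: final G1 returns to the first vertex.

; Generated by LaserGRBL
G21
G90
G00 X112.714 Y93.605
M3 S721
G1 X162.938 Y93.605 F737
G1 X162.938 Y45.956
G1 X112.714 Y45.956
G1 X112.714 Y93.605
M5
G00 X160.327 Y80.603
M3 S721
G1 X78.054 Y41.873 F737
G1 X85.649 Y132.488
G1 X160.327 Y80.603
M5
G00 X176.911 Y131.430
M3 S721
G1 X144.023 Y43.348 F737
M5
G00 X55.396 Y89.599
M3 S583
G1 X41.630 Y144.274 F1766
G1 X89.376 Y174.262
G1 X132.650 Y138.120
G1 X111.649 Y85.795
G1 X55.396 Y89.599
M5
G00 X0.000 Y0.000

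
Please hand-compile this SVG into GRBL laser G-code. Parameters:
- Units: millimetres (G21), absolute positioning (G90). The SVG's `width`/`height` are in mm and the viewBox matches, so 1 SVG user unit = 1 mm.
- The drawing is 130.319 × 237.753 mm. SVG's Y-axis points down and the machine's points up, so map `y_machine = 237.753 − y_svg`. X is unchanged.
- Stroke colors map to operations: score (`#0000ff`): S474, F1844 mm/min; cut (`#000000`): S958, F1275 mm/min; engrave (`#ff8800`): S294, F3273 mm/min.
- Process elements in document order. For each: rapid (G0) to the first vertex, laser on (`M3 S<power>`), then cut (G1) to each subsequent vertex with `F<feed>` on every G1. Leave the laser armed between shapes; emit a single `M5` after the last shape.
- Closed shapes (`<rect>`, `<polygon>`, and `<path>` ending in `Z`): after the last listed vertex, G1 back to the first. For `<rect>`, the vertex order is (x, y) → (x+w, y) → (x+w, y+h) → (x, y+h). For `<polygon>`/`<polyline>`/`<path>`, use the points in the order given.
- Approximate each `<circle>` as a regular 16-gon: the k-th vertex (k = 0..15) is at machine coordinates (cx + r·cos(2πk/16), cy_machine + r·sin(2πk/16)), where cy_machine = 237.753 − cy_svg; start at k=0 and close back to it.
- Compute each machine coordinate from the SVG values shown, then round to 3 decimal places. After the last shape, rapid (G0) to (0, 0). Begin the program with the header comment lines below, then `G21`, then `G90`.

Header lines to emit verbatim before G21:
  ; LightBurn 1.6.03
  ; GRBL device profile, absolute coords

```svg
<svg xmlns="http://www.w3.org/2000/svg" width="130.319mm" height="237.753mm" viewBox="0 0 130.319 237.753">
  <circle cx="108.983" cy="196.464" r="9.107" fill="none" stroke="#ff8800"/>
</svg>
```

Since the viewBox matches the mm dimensions, user units are millimetres directly. The only transform is the Y-flip y_m = 237.753 − y_svg.

Shape 1 is a circle drawn with `<circle>`. Its stroke #ff8800 means engrave at S294, F3273. After flipping Y the toolpath is (118.090,41.289) → (117.397,44.774) → (115.423,47.729) → (112.468,49.703) → (108.983,50.396) → (105.498,49.703) → (102.543,47.729) → (100.569,44.774) → (99.876,41.289) → (100.569,37.804) → (102.543,34.849) → (105.498,32.875) → (108.983,32.182) → (112.468,32.875) → (115.423,34.849) → (117.397,37.804) → (118.090,41.289), returning to the start.

; LightBurn 1.6.03
; GRBL device profile, absolute coords
G21
G90
G0 X118.090 Y41.289
M3 S294
G1 X117.397 Y44.774 F3273
G1 X115.423 Y47.729 F3273
G1 X112.468 Y49.703 F3273
G1 X108.983 Y50.396 F3273
G1 X105.498 Y49.703 F3273
G1 X102.543 Y47.729 F3273
G1 X100.569 Y44.774 F3273
G1 X99.876 Y41.289 F3273
G1 X100.569 Y37.804 F3273
G1 X102.543 Y34.849 F3273
G1 X105.498 Y32.875 F3273
G1 X108.983 Y32.182 F3273
G1 X112.468 Y32.875 F3273
G1 X115.423 Y34.849 F3273
G1 X117.397 Y37.804 F3273
G1 X118.090 Y41.289 F3273
M5
G0 X0.000 Y0.000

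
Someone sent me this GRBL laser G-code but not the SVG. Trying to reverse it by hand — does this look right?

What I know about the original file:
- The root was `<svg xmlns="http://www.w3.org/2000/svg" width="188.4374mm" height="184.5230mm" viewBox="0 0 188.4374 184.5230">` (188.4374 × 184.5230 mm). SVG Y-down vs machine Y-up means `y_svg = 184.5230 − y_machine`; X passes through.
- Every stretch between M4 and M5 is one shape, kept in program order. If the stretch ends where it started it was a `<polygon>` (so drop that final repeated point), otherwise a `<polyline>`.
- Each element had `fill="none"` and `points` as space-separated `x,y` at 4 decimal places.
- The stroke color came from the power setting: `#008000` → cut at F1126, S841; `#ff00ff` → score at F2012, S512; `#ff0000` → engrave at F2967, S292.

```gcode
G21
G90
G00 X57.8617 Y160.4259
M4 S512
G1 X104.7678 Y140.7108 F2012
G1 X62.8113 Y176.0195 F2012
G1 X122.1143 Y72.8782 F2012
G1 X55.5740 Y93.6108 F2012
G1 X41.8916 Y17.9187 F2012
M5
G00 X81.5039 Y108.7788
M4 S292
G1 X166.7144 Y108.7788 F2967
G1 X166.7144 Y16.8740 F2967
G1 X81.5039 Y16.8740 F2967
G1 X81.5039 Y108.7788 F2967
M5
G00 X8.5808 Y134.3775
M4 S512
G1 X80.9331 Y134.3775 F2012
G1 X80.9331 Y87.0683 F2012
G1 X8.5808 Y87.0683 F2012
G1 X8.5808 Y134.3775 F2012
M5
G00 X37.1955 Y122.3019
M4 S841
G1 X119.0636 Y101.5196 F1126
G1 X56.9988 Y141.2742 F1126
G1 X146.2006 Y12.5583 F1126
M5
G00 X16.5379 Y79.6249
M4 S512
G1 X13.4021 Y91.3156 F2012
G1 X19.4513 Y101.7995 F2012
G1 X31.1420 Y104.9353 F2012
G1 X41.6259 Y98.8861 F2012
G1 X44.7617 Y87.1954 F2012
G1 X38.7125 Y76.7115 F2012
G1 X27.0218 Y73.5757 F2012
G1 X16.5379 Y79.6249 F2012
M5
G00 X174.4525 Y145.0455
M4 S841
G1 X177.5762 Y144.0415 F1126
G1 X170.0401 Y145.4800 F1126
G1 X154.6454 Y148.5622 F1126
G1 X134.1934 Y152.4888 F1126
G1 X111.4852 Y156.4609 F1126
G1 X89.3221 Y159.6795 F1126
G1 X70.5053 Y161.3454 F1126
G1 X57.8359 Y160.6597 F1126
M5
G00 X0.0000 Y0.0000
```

Each laser-on run becomes one SVG element. Flip Y back into SVG space with y_svg = 184.5230 − y_machine.

Run 1: the run's S512 means `#ff00ff` (score). The run is open, so emit a `<polyline>` with points (Y-flipped): 57.8617,24.0971 104.7678,43.8122 62.8113,8.5035 122.1143,111.6448 55.5740,90.9122 41.8916,166.6043.

Run 2: S292 ⇒ engrave layer `#ff0000`. The run returns to its start, so emit a `<polygon>` with points (Y-flipped): 81.5039,75.7442 166.7144,75.7442 166.7144,167.6490 81.5039,167.6490.

Run 3: the run's S512 means `#ff00ff` (score). The run returns to its start, so emit a `<polygon>` with points (Y-flipped): 8.5808,50.1455 80.9331,50.1455 80.9331,97.4547 8.5808,97.4547.

Run 4: the run's S841 means `#008000` (cut). The run is open, so emit a `<polyline>` with points (Y-flipped): 37.1955,62.2211 119.0636,83.0034 56.9988,43.2488 146.2006,171.9647.

Run 5: power S512 maps to stroke `#ff00ff` (score). The run returns to its start, so emit a `<polygon>` with points (Y-flipped): 16.5379,104.8981 13.4021,93.2074 19.4513,82.7235 31.1420,79.5877 41.6259,85.6369 44.7617,97.3276 38.7125,107.8115 27.0218,110.9473.

Run 6: S841 ⇒ cut layer `#008000`. The run is open, so emit a `<polyline>` with points (Y-flipped): 174.4525,39.4775 177.5762,40.4815 170.0401,39.0430 154.6454,35.9608 134.1934,32.0342 111.4852,28.0621 89.3221,24.8435 70.5053,23.1776 57.8359,23.8633.

<svg xmlns="http://www.w3.org/2000/svg" width="188.4374mm" height="184.5230mm" viewBox="0 0 188.4374 184.5230">
  <polyline points="57.8617,24.0971 104.7678,43.8122 62.8113,8.5035 122.1143,111.6448 55.5740,90.9122 41.8916,166.6043" fill="none" stroke="#ff00ff"/>
  <polygon points="81.5039,75.7442 166.7144,75.7442 166.7144,167.6490 81.5039,167.6490" fill="none" stroke="#ff0000"/>
  <polygon points="8.5808,50.1455 80.9331,50.1455 80.9331,97.4547 8.5808,97.4547" fill="none" stroke="#ff00ff"/>
  <polyline points="37.1955,62.2211 119.0636,83.0034 56.9988,43.2488 146.2006,171.9647" fill="none" stroke="#008000"/>
  <polygon points="16.5379,104.8981 13.4021,93.2074 19.4513,82.7235 31.1420,79.5877 41.6259,85.6369 44.7617,97.3276 38.7125,107.8115 27.0218,110.9473" fill="none" stroke="#ff00ff"/>
  <polyline points="174.4525,39.4775 177.5762,40.4815 170.0401,39.0430 154.6454,35.9608 134.1934,32.0342 111.4852,28.0621 89.3221,24.8435 70.5053,23.1776 57.8359,23.8633" fill="none" stroke="#008000"/>
</svg>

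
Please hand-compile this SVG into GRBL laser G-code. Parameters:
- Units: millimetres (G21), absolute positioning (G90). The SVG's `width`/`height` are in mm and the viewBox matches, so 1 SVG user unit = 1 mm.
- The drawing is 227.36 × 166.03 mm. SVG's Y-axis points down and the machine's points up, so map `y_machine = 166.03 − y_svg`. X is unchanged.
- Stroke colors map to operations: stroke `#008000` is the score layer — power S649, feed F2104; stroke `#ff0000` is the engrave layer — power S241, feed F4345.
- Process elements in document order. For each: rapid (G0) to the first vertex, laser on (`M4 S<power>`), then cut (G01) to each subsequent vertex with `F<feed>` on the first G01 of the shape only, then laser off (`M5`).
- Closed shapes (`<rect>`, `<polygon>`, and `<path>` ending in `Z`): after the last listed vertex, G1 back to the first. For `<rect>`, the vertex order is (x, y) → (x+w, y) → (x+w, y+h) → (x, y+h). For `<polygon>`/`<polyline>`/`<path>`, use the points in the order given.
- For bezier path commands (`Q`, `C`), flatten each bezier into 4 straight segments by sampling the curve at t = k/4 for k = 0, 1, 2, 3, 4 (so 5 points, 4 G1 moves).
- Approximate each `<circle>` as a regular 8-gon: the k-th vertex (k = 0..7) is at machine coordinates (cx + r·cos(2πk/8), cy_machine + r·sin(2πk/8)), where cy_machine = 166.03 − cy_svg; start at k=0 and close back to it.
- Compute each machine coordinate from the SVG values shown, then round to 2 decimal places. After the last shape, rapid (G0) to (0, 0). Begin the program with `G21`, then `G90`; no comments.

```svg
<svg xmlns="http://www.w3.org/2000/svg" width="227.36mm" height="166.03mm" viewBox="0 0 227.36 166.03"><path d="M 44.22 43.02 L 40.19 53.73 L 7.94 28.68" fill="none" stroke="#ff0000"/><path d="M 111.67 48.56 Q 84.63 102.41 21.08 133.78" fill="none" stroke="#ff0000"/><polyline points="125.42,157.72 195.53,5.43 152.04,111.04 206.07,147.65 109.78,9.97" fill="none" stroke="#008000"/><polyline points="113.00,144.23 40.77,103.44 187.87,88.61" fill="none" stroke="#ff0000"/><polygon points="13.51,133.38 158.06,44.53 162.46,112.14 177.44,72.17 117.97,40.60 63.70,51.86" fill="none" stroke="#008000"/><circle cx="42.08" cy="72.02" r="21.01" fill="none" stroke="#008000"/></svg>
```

G21
G90
G0 X44.22 Y123.01
M4 S241
G01 X40.19 Y112.30 F4345
G01 X7.94 Y137.35
M5
G0 X111.67 Y117.47
M4 S241
G01 X95.87 Y91.95 F4345
G01 X75.50 Y69.24
G01 X50.57 Y49.34
G01 X21.08 Y32.25
M5
G0 X125.42 Y8.31
M4 S649
G01 X195.53 Y160.60 F2104
G01 X152.04 Y54.99
G01 X206.07 Y18.38
G01 X109.78 Y156.06
M5
G0 X113.00 Y21.80
M4 S241
G01 X40.77 Y62.59 F4345
G01 X187.87 Y77.42
M5
G0 X13.51 Y32.65
M4 S649
G01 X158.06 Y121.50 F2104
G01 X162.46 Y53.89
G01 X177.44 Y93.86
G01 X117.97 Y125.43
G01 X63.70 Y114.17
G01 X13.51 Y32.65
M5
G0 X63.09 Y94.01
M4 S649
G01 X56.94 Y108.87 F2104
G01 X42.08 Y115.02
G01 X27.22 Y108.87
G01 X21.07 Y94.01
G01 X27.22 Y79.15
G01 X42.08 Y73.00
G01 X56.94 Y79.15
G01 X63.09 Y94.01
M5
G0 X0.00 Y0.00

1 u = 1 mm; y_m = 166.03 − y.

[1] `<path>` open polyline, #ff0000→engrave S241 F4345: (44.22,123.01) → (40.19,112.30) → (7.94,137.35)

[2] `<path>` quadratic bezier, #ff0000→engrave S241 F4345: (111.67,117.47) → (95.87,91.95) → (75.50,69.24) → (50.57,49.34) → (21.08,32.25)

[3] `<polyline>` open polyline, #008000→score S649 F2104: (125.42,8.31) → (195.53,160.60) → (152.04,54.99) → (206.07,18.38) → (109.78,156.06)

[4] `<polyline>` open polyline, #ff0000→engrave S241 F4345: (113.00,21.80) → (40.77,62.59) → (187.87,77.42)

[5] `<polygon>` closed polygon, #008000→score S649 F2104: (13.51,32.65) → (158.06,121.50) → (162.46,53.89) → (177.44,93.86) → (117.97,125.43) → (63.70,114.17) → (13.51,32.65) (closed)

[6] `<circle>` circle, #008000→score S649 F2104: (63.09,94.01) → (56.94,108.87) → (42.08,115.02) → (27.22,108.87) → (21.07,94.01) → (27.22,79.15) → (42.08,73.00) → (56.94,79.15) → (63.09,94.01) (closed)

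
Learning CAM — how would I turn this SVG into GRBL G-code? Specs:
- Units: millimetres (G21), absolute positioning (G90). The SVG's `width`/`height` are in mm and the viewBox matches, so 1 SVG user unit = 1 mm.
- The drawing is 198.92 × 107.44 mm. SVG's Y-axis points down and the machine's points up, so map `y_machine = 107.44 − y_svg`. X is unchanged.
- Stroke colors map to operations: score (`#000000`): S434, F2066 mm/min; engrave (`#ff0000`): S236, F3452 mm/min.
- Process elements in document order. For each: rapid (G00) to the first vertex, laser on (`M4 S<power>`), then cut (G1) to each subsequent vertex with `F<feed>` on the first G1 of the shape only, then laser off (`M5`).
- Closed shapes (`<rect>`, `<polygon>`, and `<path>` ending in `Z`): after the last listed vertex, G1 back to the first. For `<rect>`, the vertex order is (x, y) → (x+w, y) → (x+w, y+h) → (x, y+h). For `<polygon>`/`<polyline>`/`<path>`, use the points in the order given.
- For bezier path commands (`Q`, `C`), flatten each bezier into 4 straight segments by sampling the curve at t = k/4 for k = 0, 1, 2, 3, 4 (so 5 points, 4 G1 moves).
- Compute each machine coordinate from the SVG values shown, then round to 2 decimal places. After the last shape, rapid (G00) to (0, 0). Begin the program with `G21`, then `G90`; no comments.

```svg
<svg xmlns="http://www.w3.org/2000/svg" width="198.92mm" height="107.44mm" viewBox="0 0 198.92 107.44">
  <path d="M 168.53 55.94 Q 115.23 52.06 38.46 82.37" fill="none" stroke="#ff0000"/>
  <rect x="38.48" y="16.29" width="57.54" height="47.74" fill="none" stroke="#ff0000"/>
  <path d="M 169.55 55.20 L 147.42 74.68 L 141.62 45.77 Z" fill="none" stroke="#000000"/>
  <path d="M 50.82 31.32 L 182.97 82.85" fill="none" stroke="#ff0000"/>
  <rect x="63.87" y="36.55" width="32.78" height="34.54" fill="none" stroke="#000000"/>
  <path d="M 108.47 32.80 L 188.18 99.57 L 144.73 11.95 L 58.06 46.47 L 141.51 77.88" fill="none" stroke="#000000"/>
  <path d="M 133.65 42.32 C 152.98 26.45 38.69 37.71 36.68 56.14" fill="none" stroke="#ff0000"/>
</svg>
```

1 u = 1 mm; y_m = 107.44 − y.

[1] `<path>` quadratic bezier, #ff0000→engrave S236 F3452: (168.53,51.50) → (140.41,51.30) → (109.36,46.83) → (75.38,38.09) → (38.46,25.07)

[2] `<rect>` rectangle, #ff0000→engrave S236 F3452: (38.48,91.15) → (96.02,91.15) → (96.02,43.41) → (38.48,43.41) → (38.48,91.15) (closed)

[3] `<path>` regular polygon, #000000→score S434 F2066: (169.55,52.24) → (147.42,32.76) → (141.62,61.67) → (169.55,52.24) (closed)

[4] `<path>` line segment, #ff0000→engrave S236 F3452: (50.82,76.12) → (182.97,24.59)

[5] `<rect>` rectangle, #000000→score S434 F2066: (63.87,70.89) → (96.65,70.89) → (96.65,36.35) → (63.87,36.35) → (63.87,70.89) (closed)

[6] `<path>` open polyline, #000000→score S434 F2066: (108.47,74.64) → (188.18,7.87) → (144.73,95.49) → (58.06,60.97) → (141.51,29.56)

[7] `<path>` cubic bezier, #ff0000→engrave S236 F3452: (133.65,65.12) → (126.94,72.25) → (93.17,71.07) → (55.40,63.47) → (36.68,51.30)

G21
G90
G00 X168.53 Y51.50
M4 S236
G1 X140.41 Y51.30 F3452
G1 X109.36 Y46.83
G1 X75.38 Y38.09
G1 X38.46 Y25.07
M5
G00 X38.48 Y91.15
M4 S236
G1 X96.02 Y91.15 F3452
G1 X96.02 Y43.41
G1 X38.48 Y43.41
G1 X38.48 Y91.15
M5
G00 X169.55 Y52.24
M4 S434
G1 X147.42 Y32.76 F2066
G1 X141.62 Y61.67
G1 X169.55 Y52.24
M5
G00 X50.82 Y76.12
M4 S236
G1 X182.97 Y24.59 F3452
M5
G00 X63.87 Y70.89
M4 S434
G1 X96.65 Y70.89 F2066
G1 X96.65 Y36.35
G1 X63.87 Y36.35
G1 X63.87 Y70.89
M5
G00 X108.47 Y74.64
M4 S434
G1 X188.18 Y7.87 F2066
G1 X144.73 Y95.49
G1 X58.06 Y60.97
G1 X141.51 Y29.56
M5
G00 X133.65 Y65.12
M4 S236
G1 X126.94 Y72.25 F3452
G1 X93.17 Y71.07
G1 X55.40 Y63.47
G1 X36.68 Y51.30
M5
G00 X0.00 Y0.00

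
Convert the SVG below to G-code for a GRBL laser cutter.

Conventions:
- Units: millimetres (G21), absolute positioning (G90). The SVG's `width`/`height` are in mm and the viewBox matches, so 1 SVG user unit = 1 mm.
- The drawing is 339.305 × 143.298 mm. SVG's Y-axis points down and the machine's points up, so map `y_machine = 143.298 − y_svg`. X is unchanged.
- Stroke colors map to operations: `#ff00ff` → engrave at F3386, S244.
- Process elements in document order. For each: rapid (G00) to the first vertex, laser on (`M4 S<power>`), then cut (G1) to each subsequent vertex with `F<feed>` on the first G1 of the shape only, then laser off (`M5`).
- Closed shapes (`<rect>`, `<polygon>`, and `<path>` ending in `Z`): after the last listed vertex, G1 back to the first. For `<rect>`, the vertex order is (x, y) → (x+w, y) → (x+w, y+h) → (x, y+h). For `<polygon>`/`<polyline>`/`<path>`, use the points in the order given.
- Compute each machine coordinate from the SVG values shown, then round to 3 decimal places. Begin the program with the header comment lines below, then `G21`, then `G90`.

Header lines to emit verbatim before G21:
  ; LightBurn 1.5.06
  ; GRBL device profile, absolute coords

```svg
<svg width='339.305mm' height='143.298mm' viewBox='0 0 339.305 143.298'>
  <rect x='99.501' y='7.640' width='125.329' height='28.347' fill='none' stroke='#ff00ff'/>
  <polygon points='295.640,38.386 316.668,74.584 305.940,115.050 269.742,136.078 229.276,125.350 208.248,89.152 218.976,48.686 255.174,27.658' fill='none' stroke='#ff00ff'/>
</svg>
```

viewBox `0 0 339.305 143.298` with mm width/height → 1 unit = 1 mm. Flip: y_m = 143.298 − y_svg.

**Shape 1** — `<rect>` rectangle, stroke `#ff00ff` → engrave (S244, F3386). Machine vertices: (99.501,135.658) → (224.830,135.658) → (224.830,107.311) → (99.501,107.311) → (99.501,135.658). Closed: final G1 returns to the first vertex.

**Shape 2** — `<polygon>` regular polygon, stroke `#ff00ff` → engrave (S244, F3386). Machine vertices: (295.640,104.912) → (316.668,68.714) → (305.940,28.248) → (269.742,7.220) → (229.276,17.948) → (208.248,54.146) → (218.976,94.612) → (255.174,115.640) → (295.640,104.912). Closed: final G1 returns to the first vertex.

; LightBurn 1.5.06
; GRBL device profile, absolute coords
G21
G90
G00 X99.501 Y135.658
M4 S244
G1 X224.830 Y135.658 F3386
G1 X224.830 Y107.311
G1 X99.501 Y107.311
G1 X99.501 Y135.658
M5
G00 X295.640 Y104.912
M4 S244
G1 X316.668 Y68.714 F3386
G1 X305.940 Y28.248
G1 X269.742 Y7.220
G1 X229.276 Y17.948
G1 X208.248 Y54.146
G1 X218.976 Y94.612
G1 X255.174 Y115.640
G1 X295.640 Y104.912
M5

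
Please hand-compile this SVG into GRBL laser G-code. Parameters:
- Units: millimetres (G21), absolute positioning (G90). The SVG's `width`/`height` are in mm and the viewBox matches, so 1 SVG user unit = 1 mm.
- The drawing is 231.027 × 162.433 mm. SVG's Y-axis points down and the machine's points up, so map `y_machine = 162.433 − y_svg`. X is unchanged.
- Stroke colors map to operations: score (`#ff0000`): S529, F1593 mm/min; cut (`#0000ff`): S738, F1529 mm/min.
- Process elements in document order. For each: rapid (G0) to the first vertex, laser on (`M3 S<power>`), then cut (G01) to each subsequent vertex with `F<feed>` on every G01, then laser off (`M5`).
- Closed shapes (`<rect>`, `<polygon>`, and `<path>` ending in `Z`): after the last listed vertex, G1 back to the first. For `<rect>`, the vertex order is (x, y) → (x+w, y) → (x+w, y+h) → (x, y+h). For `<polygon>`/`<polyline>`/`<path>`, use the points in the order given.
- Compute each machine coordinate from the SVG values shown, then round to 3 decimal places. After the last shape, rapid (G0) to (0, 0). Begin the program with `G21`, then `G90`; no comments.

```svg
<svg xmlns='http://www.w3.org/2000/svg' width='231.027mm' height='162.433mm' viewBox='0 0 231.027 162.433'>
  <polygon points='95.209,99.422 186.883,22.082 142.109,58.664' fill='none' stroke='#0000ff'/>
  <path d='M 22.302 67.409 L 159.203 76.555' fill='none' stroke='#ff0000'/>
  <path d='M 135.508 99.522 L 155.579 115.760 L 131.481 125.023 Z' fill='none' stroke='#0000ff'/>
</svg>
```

G21
G90
G0 X95.209 Y63.011
M3 S738
G01 X186.883 Y140.351 F1529
G01 X142.109 Y103.769 F1529
G01 X95.209 Y63.011 F1529
M5
G0 X22.302 Y95.024
M3 S529
G01 X159.203 Y85.878 F1593
M5
G0 X135.508 Y62.911
M3 S738
G01 X155.579 Y46.673 F1529
G01 X131.481 Y37.410 F1529
G01 X135.508 Y62.911 F1529
M5
G0 X0.000 Y0.000

1 u = 1 mm; y_m = 162.433 − y.

[1] `<polygon>` closed polygon, #0000ff→cut S738 F1529: (95.209,63.011) → (186.883,140.351) → (142.109,103.769) → (95.209,63.011) (closed)

[2] `<path>` line segment, #ff0000→score S529 F1593: (22.302,95.024) → (159.203,85.878)

[3] `<path>` regular polygon, #0000ff→cut S738 F1529: (135.508,62.911) → (155.579,46.673) → (131.481,37.410) → (135.508,62.911) (closed)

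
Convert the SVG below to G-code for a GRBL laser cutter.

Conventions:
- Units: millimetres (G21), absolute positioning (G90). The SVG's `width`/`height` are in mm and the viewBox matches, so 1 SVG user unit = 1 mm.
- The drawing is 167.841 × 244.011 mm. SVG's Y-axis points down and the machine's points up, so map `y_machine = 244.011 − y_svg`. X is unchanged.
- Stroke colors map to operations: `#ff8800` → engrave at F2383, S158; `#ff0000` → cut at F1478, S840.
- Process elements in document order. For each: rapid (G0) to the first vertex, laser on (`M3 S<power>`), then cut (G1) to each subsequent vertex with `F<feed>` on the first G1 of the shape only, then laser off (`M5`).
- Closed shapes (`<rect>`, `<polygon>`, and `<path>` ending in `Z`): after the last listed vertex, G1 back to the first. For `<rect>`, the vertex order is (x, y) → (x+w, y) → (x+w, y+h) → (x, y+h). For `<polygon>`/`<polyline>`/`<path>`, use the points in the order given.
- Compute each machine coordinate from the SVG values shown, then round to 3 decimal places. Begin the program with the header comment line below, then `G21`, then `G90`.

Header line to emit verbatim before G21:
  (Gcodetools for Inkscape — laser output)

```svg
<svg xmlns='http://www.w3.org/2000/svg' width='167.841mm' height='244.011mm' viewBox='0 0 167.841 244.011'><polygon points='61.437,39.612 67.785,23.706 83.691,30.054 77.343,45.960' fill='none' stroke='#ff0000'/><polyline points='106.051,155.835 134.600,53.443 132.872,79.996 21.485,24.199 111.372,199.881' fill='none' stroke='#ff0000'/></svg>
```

Since the viewBox matches the mm dimensions, user units are millimetres directly. The only transform is the Y-flip y_m = 244.011 − y_svg.

Shape 1 is a regular polygon drawn with `<polygon>`. Its stroke #ff0000 means cut at S840, F1478. After flipping Y the toolpath is (61.437,204.399) → (67.785,220.305) → (83.691,213.957) → (77.343,198.051) → (61.437,204.399), returning to the start.

Shape 2 is a open polyline drawn with `<polyline>`. Its stroke #ff0000 means cut at S840, F1478. After flipping Y the toolpath is (106.051,88.176) → (134.600,190.568) → (132.872,164.015) → (21.485,219.812) → (111.372,44.130).

(Gcodetools for Inkscape — laser output)
G21
G90
G0 X61.437 Y204.399
M3 S840
G1 X67.785 Y220.305 F1478
G1 X83.691 Y213.957
G1 X77.343 Y198.051
G1 X61.437 Y204.399
M5
G0 X106.051 Y88.176
M3 S840
G1 X134.600 Y190.568 F1478
G1 X132.872 Y164.015
G1 X21.485 Y219.812
G1 X111.372 Y44.130
M5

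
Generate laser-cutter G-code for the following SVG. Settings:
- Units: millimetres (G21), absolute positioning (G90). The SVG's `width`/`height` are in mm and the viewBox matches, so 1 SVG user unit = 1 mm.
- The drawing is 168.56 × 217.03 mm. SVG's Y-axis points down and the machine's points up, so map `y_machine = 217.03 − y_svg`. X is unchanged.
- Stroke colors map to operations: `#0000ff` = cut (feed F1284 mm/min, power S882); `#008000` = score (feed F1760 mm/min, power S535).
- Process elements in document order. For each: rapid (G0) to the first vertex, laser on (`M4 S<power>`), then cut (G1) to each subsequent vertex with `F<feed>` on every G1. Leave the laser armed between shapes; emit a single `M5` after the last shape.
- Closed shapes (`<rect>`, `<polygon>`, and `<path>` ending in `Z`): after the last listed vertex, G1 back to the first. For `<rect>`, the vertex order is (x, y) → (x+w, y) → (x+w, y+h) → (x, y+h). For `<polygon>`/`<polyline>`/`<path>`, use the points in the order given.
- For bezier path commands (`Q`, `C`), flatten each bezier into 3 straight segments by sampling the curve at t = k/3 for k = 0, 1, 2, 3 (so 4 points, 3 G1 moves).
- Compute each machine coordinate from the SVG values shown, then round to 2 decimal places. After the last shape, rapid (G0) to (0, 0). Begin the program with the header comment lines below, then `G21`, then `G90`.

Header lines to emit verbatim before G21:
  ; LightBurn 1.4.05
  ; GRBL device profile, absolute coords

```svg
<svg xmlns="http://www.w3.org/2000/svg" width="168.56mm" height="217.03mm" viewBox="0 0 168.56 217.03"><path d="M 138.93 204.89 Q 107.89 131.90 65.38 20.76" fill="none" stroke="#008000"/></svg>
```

; LightBurn 1.4.05
; GRBL device profile, absolute coords
G21
G90
G0 X138.93 Y12.14
M4 S535
G1 X116.96 Y65.04 F1760
G1 X92.45 Y126.42 F1760
G1 X65.38 Y196.27 F1760
M5
G0 X0.00 Y0.00

1 u = 1 mm; y_m = 217.03 − y.

[1] `<path>` quadratic bezier, #008000→score S535 F1760: (138.93,12.14) → (116.96,65.04) → (92.45,126.42) → (65.38,196.27)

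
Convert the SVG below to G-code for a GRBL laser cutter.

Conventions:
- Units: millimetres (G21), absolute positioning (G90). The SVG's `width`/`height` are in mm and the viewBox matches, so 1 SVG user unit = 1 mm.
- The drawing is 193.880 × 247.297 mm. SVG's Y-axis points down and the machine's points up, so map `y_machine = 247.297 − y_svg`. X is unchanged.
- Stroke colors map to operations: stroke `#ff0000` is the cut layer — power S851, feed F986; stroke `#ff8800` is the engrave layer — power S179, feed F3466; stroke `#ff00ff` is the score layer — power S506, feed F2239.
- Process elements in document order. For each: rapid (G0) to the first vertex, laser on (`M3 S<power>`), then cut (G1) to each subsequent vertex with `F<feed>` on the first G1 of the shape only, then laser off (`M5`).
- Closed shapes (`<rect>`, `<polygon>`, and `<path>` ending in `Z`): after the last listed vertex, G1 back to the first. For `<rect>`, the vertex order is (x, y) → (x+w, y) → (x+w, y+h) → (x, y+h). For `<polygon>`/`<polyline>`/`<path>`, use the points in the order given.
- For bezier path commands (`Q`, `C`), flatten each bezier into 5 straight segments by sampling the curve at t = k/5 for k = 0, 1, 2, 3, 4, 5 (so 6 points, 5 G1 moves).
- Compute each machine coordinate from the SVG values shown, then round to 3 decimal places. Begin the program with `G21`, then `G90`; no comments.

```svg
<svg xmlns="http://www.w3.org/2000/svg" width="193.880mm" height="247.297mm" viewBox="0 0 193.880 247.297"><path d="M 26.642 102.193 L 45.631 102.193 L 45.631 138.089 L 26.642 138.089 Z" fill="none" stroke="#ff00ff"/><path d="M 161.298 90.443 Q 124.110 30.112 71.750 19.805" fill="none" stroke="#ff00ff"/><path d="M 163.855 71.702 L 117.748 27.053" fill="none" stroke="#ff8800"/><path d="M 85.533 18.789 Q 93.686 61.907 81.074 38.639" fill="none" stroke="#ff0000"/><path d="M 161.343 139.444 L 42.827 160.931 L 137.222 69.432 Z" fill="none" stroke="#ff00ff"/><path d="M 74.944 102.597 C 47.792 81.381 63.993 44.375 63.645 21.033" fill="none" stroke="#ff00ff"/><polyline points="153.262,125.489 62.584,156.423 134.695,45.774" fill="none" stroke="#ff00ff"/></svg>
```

G21
G90
G0 X26.642 Y145.104
M3 S506
G1 X45.631 Y145.104 F2239
G1 X45.631 Y109.208
G1 X26.642 Y109.208
G1 X26.642 Y145.104
M5
G0 X161.298 Y156.854
M3 S506
G1 X145.816 Y178.985 F2239
G1 X129.120 Y197.115
G1 X111.210 Y211.243
G1 X92.087 Y221.368
G1 X71.750 Y227.492
M5
G0 X163.855 Y175.595
M3 S179
G1 X117.748 Y220.244 F3466
M5
G0 X85.533 Y228.508
M3 S851
G1 X87.964 Y213.916 F986
G1 X88.733 Y204.635
G1 X87.841 Y200.665
G1 X85.288 Y202.006
G1 X81.074 Y208.658
M5
G0 X161.343 Y107.853
M3 S506
G1 X42.827 Y86.366 F2239
G1 X137.222 Y177.865
G1 X161.343 Y107.853
M5
G0 X74.944 Y144.700
M3 S506
G1 X63.376 Y159.089 F2239
G1 X59.337 Y175.853
G1 X59.953 Y193.580
G1 X62.347 Y210.855
G1 X63.645 Y226.264
M5
G0 X153.262 Y121.808
M3 S506
G1 X62.584 Y90.874 F2239
G1 X134.695 Y201.523
M5

Since the viewBox matches the mm dimensions, user units are millimetres directly. The only transform is the Y-flip y_m = 247.297 − y_svg.

Shape 1 is a rectangle drawn with `<path>`. Its stroke #ff00ff means score at S506, F2239. After flipping Y the toolpath is (26.642,145.104) → (45.631,145.104) → (45.631,109.208) → (26.642,109.208) → (26.642,145.104), returning to the start.

Shape 2 is a quadratic bezier drawn with `<path>`. Its stroke #ff00ff means score at S506, F2239. After flipping Y the toolpath is (161.298,156.854) → (145.816,178.985) → (129.120,197.115) → (111.210,211.243) → (92.087,221.368) → (71.750,227.492).

Shape 3 is a line segment drawn with `<path>`. Its stroke #ff8800 means engrave at S179, F3466. After flipping Y the toolpath is (163.855,175.595) → (117.748,220.244).

Shape 4 is a quadratic bezier drawn with `<path>`. Its stroke #ff0000 means cut at S851, F986. After flipping Y the toolpath is (85.533,228.508) → (87.964,213.916) → (88.733,204.635) → (87.841,200.665) → (85.288,202.006) → (81.074,208.658).

Shape 5 is a closed polygon drawn with `<path>`. Its stroke #ff00ff means score at S506, F2239. After flipping Y the toolpath is (161.343,107.853) → (42.827,86.366) → (137.222,177.865) → (161.343,107.853), returning to the start.

Shape 6 is a cubic bezier drawn with `<path>`. Its stroke #ff00ff means score at S506, F2239. After flipping Y the toolpath is (74.944,144.700) → (63.376,159.089) → (59.337,175.853) → (59.953,193.580) → (62.347,210.855) → (63.645,226.264).

Shape 7 is a open polyline drawn with `<polyline>`. Its stroke #ff00ff means score at S506, F2239. After flipping Y the toolpath is (153.262,121.808) → (62.584,90.874) → (134.695,201.523).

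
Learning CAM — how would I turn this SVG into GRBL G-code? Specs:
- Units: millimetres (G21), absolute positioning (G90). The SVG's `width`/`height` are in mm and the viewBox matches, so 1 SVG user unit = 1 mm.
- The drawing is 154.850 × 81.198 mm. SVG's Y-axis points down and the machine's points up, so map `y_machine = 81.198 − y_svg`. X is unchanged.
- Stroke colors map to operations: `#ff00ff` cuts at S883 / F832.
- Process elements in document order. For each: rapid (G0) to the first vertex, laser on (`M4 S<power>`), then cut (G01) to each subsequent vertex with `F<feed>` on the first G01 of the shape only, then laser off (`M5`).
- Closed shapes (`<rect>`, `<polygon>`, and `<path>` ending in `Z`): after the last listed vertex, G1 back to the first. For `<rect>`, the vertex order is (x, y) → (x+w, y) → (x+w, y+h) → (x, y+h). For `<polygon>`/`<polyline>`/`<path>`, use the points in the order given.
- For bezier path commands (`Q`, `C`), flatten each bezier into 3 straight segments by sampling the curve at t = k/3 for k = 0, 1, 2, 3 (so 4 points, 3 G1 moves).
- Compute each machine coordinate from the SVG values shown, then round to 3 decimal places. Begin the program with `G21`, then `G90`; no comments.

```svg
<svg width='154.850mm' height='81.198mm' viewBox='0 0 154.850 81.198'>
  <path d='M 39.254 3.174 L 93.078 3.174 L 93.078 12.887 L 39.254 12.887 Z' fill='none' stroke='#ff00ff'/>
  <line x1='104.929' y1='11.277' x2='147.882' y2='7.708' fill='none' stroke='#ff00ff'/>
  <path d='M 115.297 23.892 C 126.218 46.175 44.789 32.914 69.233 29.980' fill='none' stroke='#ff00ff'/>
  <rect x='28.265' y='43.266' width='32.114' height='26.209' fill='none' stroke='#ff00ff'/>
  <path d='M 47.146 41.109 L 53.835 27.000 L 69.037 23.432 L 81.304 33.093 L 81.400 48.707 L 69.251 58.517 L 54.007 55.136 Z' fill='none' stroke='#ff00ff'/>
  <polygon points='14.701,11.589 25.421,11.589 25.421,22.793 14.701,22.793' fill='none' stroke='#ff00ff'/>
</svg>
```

Since the viewBox matches the mm dimensions, user units are millimetres directly. The only transform is the Y-flip y_m = 81.198 − y_svg.

Shape 1 is a rectangle drawn with `<path>`. Its stroke #ff00ff means cut at S883, F832. After flipping Y the toolpath is (39.254,78.024) → (93.078,78.024) → (93.078,68.311) → (39.254,68.311) → (39.254,78.024), returning to the start.

Shape 2 is a line segment drawn with `<line>`. Its stroke #ff00ff means cut at S883, F832. After flipping Y the toolpath is (104.929,69.921) → (147.882,73.490).

Shape 3 is a cubic bezier drawn with `<path>`. Its stroke #ff00ff means cut at S883, F832. After flipping Y the toolpath is (115.297,57.306) → (102.776,45.172) → (72.738,46.541) → (69.233,51.218).

Shape 4 is a rectangle drawn with `<rect>`. Its stroke #ff00ff means cut at S883, F832. After flipping Y the toolpath is (28.265,37.932) → (60.379,37.932) → (60.379,11.723) → (28.265,11.723) → (28.265,37.932), returning to the start.

Shape 5 is a regular polygon drawn with `<path>`. Its stroke #ff00ff means cut at S883, F832. After flipping Y the toolpath is (47.146,40.089) → (53.835,54.198) → (69.037,57.766) → (81.304,48.105) → (81.400,32.491) → (69.251,22.681) → (54.007,26.062) → (47.146,40.089), returning to the start.

Shape 6 is a rectangle drawn with `<polygon>`. Its stroke #ff00ff means cut at S883, F832. After flipping Y the toolpath is (14.701,69.609) → (25.421,69.609) → (25.421,58.405) → (14.701,58.405) → (14.701,69.609), returning to the start.

G21
G90
G0 X39.254 Y78.024
M4 S883
G01 X93.078 Y78.024 F832
G01 X93.078 Y68.311
G01 X39.254 Y68.311
G01 X39.254 Y78.024
M5
G0 X104.929 Y69.921
M4 S883
G01 X147.882 Y73.490 F832
M5
G0 X115.297 Y57.306
M4 S883
G01 X102.776 Y45.172 F832
G01 X72.738 Y46.541
G01 X69.233 Y51.218
M5
G0 X28.265 Y37.932
M4 S883
G01 X60.379 Y37.932 F832
G01 X60.379 Y11.723
G01 X28.265 Y11.723
G01 X28.265 Y37.932
M5
G0 X47.146 Y40.089
M4 S883
G01 X53.835 Y54.198 F832
G01 X69.037 Y57.766
G01 X81.304 Y48.105
G01 X81.400 Y32.491
G01 X69.251 Y22.681
G01 X54.007 Y26.062
G01 X47.146 Y40.089
M5
G0 X14.701 Y69.609
M4 S883
G01 X25.421 Y69.609 F832
G01 X25.421 Y58.405
G01 X14.701 Y58.405
G01 X14.701 Y69.609
M5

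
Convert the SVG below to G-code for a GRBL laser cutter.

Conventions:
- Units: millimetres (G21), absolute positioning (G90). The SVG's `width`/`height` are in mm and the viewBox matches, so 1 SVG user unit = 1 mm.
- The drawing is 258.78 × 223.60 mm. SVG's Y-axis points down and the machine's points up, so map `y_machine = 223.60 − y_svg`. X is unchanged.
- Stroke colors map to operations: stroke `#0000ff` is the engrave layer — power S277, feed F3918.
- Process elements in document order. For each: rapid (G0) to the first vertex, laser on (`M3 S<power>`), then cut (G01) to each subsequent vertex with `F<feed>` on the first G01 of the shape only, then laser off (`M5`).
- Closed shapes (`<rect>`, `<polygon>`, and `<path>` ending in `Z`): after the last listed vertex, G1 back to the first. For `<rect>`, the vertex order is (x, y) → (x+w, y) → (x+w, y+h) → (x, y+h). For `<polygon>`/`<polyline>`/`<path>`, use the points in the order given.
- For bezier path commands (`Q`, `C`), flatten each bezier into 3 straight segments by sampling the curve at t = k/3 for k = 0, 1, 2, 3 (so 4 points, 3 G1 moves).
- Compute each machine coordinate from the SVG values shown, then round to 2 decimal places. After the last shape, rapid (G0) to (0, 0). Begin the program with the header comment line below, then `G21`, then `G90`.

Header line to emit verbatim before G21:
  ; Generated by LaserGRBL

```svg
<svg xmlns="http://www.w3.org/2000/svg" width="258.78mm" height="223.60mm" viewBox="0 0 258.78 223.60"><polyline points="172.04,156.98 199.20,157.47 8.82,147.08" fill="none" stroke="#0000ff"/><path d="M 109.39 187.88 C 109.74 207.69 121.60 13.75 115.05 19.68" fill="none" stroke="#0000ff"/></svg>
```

1 u = 1 mm; y_m = 223.60 − y.

[1] `<polyline>` open polyline, #0000ff→engrave S277 F3918: (172.04,66.62) → (199.20,66.13) → (8.82,76.52)

[2] `<path>` cubic bezier, #0000ff→engrave S277 F3918: (109.39,35.72) → (112.47,71.84) → (116.57,158.55) → (115.05,203.92)

; Generated by LaserGRBL
G21
G90
G0 X172.04 Y66.62
M3 S277
G01 X199.20 Y66.13 F3918
G01 X8.82 Y76.52
M5
G0 X109.39 Y35.72
M3 S277
G01 X112.47 Y71.84 F3918
G01 X116.57 Y158.55
G01 X115.05 Y203.92
M5
G0 X0.00 Y0.00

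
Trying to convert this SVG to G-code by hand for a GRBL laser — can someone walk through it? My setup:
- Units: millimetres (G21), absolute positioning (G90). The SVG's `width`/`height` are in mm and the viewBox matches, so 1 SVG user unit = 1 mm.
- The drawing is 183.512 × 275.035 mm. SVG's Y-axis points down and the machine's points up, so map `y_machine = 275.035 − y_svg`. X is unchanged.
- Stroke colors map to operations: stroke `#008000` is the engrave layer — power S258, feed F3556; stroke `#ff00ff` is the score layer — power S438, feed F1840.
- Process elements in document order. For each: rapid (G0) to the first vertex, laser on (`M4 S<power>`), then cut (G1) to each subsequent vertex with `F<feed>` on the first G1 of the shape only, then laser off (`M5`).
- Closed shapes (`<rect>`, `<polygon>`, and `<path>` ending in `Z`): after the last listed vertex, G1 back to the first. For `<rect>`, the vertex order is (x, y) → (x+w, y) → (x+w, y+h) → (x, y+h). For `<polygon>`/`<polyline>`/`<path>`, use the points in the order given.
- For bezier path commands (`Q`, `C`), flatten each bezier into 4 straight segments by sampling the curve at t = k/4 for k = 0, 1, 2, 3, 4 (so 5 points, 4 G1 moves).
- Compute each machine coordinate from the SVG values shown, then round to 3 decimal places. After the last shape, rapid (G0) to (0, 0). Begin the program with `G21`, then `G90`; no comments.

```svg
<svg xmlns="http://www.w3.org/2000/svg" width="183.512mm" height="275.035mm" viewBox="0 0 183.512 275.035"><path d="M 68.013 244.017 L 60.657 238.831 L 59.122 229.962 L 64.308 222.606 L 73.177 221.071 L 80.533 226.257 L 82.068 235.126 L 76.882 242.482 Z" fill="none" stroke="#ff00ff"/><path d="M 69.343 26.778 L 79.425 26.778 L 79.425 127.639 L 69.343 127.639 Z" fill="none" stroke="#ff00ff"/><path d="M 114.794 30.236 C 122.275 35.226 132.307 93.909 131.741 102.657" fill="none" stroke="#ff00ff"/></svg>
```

G21
G90
G0 X68.013 Y31.018
M4 S438
G1 X60.657 Y36.204 F1840
G1 X59.122 Y45.073
G1 X64.308 Y52.429
G1 X73.177 Y53.964
G1 X80.533 Y48.778
G1 X82.068 Y39.909
G1 X76.882 Y32.553
G1 X68.013 Y31.018
M5
G0 X69.343 Y248.257
M4 S438
G1 X79.425 Y248.257 F1840
G1 X79.425 Y147.396
G1 X69.343 Y147.396
G1 X69.343 Y248.257
M5
G0 X114.794 Y244.799
M4 S438
G1 X120.678 Y232.608 F1840
G1 X126.285 Y209.998
G1 X130.384 Y186.683
G1 X131.741 Y172.378
M5
G0 X0.000 Y0.000

Since the viewBox matches the mm dimensions, user units are millimetres directly. The only transform is the Y-flip y_m = 275.035 − y_svg.

Shape 1 is a regular polygon drawn with `<path>`. Its stroke #ff00ff means score at S438, F1840. After flipping Y the toolpath is (68.013,31.018) → (60.657,36.204) → (59.122,45.073) → (64.308,52.429) → (73.177,53.964) → (80.533,48.778) → (82.068,39.909) → (76.882,32.553) → (68.013,31.018), returning to the start.

Shape 2 is a rectangle drawn with `<path>`. Its stroke #ff00ff means score at S438, F1840. After flipping Y the toolpath is (69.343,248.257) → (79.425,248.257) → (79.425,147.396) → (69.343,147.396) → (69.343,248.257), returning to the start.

Shape 3 is a cubic bezier drawn with `<path>`. Its stroke #ff00ff means score at S438, F1840. After flipping Y the toolpath is (114.794,244.799) → (120.678,232.608) → (126.285,209.998) → (130.384,186.683) → (131.741,172.378).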